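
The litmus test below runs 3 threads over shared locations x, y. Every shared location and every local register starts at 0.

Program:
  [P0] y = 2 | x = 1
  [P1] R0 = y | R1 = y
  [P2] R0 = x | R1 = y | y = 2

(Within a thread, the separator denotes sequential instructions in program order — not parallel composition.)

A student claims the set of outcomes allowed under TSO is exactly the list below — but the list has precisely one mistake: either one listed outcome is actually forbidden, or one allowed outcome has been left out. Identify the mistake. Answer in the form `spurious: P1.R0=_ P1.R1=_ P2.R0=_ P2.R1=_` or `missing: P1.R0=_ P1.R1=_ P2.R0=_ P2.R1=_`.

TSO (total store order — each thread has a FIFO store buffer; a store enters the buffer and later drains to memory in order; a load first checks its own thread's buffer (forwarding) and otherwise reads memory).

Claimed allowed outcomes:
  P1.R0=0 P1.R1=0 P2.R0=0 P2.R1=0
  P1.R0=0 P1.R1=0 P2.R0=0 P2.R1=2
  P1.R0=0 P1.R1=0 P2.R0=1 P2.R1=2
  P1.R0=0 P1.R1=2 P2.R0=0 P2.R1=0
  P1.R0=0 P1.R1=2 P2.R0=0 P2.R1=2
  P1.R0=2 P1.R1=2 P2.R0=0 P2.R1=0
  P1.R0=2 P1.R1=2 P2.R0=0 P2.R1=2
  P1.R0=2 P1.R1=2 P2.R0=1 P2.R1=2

outcome vector order: (P1.R0,P1.R1,P2.R0,P2.R1)
TSO (9): 0/0/0/0 0/0/0/2 0/0/1/2 0/2/0/0 0/2/0/2 0/2/1/2 2/2/0/0 2/2/0/2 2/2/1/2
TSO∖claimed = {0/2/1/2}

missing: P1.R0=0 P1.R1=2 P2.R0=1 P2.R1=2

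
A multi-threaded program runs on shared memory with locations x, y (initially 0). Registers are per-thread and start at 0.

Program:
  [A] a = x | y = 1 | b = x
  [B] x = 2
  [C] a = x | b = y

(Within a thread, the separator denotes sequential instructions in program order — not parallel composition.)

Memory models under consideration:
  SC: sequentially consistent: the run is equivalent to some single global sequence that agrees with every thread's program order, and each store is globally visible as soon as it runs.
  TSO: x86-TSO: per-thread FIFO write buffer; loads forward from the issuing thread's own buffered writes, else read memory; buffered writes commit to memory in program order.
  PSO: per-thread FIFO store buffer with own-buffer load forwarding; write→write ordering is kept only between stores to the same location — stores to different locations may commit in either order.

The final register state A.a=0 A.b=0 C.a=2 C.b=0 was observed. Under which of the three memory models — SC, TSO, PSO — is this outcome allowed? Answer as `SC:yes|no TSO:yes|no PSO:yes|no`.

SC:no TSO:yes PSO:yes

outcome vector order: (A.a,A.b,C.a,C.b)
SC: 11 outcomes — {(0,0,0,0) (0,0,0,1) (0,0,2,1) (0,2,0,0) (0,2,0,1) (0,2,2,0) (0,2,2,1) (2,2,0,0) (2,2,0,1) (2,2,2,0) (2,2,2,1)}
TSO: 12 outcomes — {(0,0,0,0) (0,0,0,1) (0,0,2,0) (0,0,2,1) (0,2,0,0) (0,2,0,1) (0,2,2,0) (0,2,2,1) (2,2,0,0) (2,2,0,1) (2,2,2,0) (2,2,2,1)}
PSO: 12 outcomes — {(0,0,0,0) (0,0,0,1) (0,0,2,0) (0,0,2,1) (0,2,0,0) (0,2,0,1) (0,2,2,0) (0,2,2,1) (2,2,0,0) (2,2,0,1) (2,2,2,0) (2,2,2,1)}
target (0,0,2,0) ∈ {TSO,PSO}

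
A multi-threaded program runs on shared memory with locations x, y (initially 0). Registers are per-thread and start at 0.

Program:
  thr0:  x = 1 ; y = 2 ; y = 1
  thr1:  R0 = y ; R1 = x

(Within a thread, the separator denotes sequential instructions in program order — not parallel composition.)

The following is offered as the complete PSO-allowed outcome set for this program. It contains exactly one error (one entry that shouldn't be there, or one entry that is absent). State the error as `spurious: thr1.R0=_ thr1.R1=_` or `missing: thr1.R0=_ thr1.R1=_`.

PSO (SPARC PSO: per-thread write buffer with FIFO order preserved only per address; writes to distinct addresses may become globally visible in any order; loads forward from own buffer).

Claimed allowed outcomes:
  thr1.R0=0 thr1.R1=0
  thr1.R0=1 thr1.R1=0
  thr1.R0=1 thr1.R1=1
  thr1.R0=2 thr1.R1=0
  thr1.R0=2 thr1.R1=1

missing: thr1.R0=0 thr1.R1=1

outcome vector order: (thr1.R0,thr1.R1)
under PSO → 0/0; 0/1; 1/0; 1/1; 2/0; 2/1
PSO∖claimed = {0/1}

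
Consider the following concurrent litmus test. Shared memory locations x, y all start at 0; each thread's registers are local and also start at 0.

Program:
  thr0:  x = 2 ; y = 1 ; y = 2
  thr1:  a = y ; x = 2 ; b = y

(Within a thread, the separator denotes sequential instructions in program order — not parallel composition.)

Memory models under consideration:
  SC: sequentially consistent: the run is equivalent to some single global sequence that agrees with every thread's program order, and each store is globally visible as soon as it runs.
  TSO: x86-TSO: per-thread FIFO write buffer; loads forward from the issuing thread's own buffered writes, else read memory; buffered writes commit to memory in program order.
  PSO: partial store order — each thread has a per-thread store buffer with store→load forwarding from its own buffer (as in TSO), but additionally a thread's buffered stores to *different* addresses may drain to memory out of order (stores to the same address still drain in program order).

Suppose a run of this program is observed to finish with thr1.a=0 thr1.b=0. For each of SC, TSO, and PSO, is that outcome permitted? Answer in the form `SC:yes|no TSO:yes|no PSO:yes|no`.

SC:yes TSO:yes PSO:yes

outcome vector order: (thr1.a,thr1.b)
SC (6): 00, 01, 02, 11, 12, 22
TSO (6): 00, 01, 02, 11, 12, 22
PSO (6): 00, 01, 02, 11, 12, 22
target 00 ∈ {SC,TSO,PSO}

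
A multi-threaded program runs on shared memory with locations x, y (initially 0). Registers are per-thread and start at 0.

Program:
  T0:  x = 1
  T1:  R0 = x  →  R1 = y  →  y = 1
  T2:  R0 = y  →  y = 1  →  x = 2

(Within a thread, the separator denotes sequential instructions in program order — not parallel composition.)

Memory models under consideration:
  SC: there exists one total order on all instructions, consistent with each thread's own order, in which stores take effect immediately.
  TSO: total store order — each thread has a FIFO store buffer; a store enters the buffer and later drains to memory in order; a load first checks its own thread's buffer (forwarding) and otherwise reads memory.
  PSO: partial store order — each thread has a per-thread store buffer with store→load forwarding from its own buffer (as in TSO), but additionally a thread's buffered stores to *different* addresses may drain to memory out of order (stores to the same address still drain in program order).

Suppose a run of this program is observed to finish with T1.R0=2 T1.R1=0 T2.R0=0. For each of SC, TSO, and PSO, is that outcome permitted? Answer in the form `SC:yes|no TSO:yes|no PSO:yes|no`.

SC:no TSO:no PSO:yes

outcome vector order: (T1.R0,T1.R1,T2.R0)
SC: 7 outcomes — {<0 0 0> <0 0 1> <0 1 0> <1 0 0> <1 0 1> <1 1 0> <2 1 0>}
TSO: 7 outcomes — {<0 0 0> <0 0 1> <0 1 0> <1 0 0> <1 0 1> <1 1 0> <2 1 0>}
PSO: 8 outcomes — {<0 0 0> <0 0 1> <0 1 0> <1 0 0> <1 0 1> <1 1 0> <2 0 0> <2 1 0>}
target <2 0 0> ∈ {PSO}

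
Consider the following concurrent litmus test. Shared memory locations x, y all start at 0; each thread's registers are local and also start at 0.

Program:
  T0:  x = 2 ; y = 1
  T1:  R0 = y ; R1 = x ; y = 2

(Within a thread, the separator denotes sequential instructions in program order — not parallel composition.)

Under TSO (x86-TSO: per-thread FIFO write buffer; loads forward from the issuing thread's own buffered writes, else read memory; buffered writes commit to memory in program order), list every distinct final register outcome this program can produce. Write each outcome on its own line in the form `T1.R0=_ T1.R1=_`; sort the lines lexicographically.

T1.R0=0 T1.R1=0
T1.R0=0 T1.R1=2
T1.R0=1 T1.R1=2

outcome vector order: (T1.R0,T1.R1)
|TSO outcomes| = 3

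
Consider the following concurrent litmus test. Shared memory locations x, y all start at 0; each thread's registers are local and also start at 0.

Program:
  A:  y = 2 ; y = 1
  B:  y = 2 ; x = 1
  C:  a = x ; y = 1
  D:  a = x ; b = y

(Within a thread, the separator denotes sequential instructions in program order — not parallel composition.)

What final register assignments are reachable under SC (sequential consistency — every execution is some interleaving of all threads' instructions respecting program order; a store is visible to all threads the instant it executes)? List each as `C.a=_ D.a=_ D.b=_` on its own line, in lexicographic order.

outcome vector order: (C.a,D.a,D.b)
|SC outcomes| = 10

C.a=0 D.a=0 D.b=0
C.a=0 D.a=0 D.b=1
C.a=0 D.a=0 D.b=2
C.a=0 D.a=1 D.b=1
C.a=0 D.a=1 D.b=2
C.a=1 D.a=0 D.b=0
C.a=1 D.a=0 D.b=1
C.a=1 D.a=0 D.b=2
C.a=1 D.a=1 D.b=1
C.a=1 D.a=1 D.b=2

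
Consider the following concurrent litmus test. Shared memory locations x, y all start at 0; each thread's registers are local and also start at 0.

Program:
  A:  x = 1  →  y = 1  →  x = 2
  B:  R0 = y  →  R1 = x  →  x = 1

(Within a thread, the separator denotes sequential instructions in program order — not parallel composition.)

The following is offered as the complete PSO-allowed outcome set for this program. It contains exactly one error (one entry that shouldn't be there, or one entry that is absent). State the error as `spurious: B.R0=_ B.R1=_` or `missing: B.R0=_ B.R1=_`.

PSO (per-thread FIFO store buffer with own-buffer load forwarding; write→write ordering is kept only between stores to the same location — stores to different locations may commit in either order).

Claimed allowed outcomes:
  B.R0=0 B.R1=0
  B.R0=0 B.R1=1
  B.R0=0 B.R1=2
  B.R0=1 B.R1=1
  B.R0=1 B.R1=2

outcome vector order: (B.R0,B.R1)
[PSO] allowed = {<0 0> <0 1> <0 2> <1 0> <1 1> <1 2>}
PSO∖claimed = {<1 0>}

missing: B.R0=1 B.R1=0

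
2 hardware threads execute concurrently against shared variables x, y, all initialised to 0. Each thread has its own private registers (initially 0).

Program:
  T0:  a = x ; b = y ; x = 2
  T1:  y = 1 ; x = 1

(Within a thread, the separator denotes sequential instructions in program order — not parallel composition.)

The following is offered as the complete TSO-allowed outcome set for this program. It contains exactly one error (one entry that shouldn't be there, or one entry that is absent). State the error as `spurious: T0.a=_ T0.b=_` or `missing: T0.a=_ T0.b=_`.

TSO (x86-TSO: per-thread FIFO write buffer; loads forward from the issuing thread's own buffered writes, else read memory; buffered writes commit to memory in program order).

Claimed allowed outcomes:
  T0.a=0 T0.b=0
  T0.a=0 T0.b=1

outcome vector order: (T0.a,T0.b)
under TSO → <0 0>; <0 1>; <1 1>
TSO∖claimed = {<1 1>}

missing: T0.a=1 T0.b=1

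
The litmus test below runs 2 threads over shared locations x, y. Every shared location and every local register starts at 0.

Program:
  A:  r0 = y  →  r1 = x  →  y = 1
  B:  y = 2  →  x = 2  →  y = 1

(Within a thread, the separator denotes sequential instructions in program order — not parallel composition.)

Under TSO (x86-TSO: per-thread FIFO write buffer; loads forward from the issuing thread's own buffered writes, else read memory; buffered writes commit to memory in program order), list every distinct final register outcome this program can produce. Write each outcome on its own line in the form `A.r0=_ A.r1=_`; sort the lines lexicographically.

A.r0=0 A.r1=0
A.r0=0 A.r1=2
A.r0=1 A.r1=2
A.r0=2 A.r1=0
A.r0=2 A.r1=2

outcome vector order: (A.r0,A.r1)
|TSO outcomes| = 5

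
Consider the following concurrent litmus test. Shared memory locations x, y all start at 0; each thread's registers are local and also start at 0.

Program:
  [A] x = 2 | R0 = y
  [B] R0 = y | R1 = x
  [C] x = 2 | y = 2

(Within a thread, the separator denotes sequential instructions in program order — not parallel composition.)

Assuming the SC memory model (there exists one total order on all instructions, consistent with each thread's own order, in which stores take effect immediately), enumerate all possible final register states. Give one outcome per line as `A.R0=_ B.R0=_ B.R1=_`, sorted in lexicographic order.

outcome vector order: (A.R0,B.R0,B.R1)
|SC outcomes| = 6

A.R0=0 B.R0=0 B.R1=0
A.R0=0 B.R0=0 B.R1=2
A.R0=0 B.R0=2 B.R1=2
A.R0=2 B.R0=0 B.R1=0
A.R0=2 B.R0=0 B.R1=2
A.R0=2 B.R0=2 B.R1=2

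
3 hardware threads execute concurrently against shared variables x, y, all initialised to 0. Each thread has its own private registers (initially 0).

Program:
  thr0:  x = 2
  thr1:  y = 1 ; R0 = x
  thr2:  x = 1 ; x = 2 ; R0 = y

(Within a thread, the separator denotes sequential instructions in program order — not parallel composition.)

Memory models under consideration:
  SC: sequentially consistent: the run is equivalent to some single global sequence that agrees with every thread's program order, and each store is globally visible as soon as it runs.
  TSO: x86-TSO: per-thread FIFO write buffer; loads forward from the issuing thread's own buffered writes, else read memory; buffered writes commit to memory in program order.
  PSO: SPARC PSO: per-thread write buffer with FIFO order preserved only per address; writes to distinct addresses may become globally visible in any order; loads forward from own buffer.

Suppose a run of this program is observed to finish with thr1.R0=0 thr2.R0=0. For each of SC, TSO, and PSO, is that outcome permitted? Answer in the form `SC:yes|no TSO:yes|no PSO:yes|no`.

SC:no TSO:yes PSO:yes

outcome vector order: (thr1.R0,thr2.R0)
under SC → <0 1>, <1 1>, <2 0>, <2 1>
under TSO → <0 0>, <0 1>, <1 0>, <1 1>, <2 0>, <2 1>
under PSO → <0 0>, <0 1>, <1 0>, <1 1>, <2 0>, <2 1>
target <0 0> ∈ {TSO,PSO}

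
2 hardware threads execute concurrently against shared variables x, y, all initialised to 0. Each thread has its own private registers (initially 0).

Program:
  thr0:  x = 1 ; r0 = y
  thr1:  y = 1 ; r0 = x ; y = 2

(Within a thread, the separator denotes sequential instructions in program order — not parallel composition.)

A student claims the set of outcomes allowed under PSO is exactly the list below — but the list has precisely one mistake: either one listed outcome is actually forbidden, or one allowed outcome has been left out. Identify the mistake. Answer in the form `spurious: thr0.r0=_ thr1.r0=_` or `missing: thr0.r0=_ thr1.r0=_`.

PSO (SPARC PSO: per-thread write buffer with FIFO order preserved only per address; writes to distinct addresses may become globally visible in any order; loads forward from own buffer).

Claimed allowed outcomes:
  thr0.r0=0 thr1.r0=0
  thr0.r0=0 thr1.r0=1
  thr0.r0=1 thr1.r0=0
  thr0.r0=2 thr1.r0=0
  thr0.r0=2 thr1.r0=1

outcome vector order: (thr0.r0,thr1.r0)
[PSO] allowed = {0/0 0/1 1/0 1/1 2/0 2/1}
PSO∖claimed = {1/1}

missing: thr0.r0=1 thr1.r0=1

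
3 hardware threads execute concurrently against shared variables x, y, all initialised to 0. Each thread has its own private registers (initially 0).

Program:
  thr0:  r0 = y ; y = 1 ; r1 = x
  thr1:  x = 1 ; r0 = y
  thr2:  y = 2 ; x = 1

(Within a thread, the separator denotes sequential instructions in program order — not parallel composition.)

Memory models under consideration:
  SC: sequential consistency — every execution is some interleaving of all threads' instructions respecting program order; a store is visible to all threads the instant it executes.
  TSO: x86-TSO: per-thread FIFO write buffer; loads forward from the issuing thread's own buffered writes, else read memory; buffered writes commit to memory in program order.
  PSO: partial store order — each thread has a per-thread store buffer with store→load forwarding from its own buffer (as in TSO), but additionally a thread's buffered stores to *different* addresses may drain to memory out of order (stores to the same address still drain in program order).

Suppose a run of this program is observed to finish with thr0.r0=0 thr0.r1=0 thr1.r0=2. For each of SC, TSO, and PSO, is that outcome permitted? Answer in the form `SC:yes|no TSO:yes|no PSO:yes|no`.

SC:yes TSO:yes PSO:yes

outcome vector order: (thr0.r0,thr0.r1,thr1.r0)
under SC → 0/0/1 0/0/2 0/1/0 0/1/1 0/1/2 2/0/1 2/1/0 2/1/1 2/1/2
under TSO → 0/0/0 0/0/1 0/0/2 0/1/0 0/1/1 0/1/2 2/0/0 2/0/1 2/0/2 2/1/0 2/1/1 2/1/2
under PSO → 0/0/0 0/0/1 0/0/2 0/1/0 0/1/1 0/1/2 2/0/0 2/0/1 2/0/2 2/1/0 2/1/1 2/1/2
target 0/0/2 ∈ {SC,TSO,PSO}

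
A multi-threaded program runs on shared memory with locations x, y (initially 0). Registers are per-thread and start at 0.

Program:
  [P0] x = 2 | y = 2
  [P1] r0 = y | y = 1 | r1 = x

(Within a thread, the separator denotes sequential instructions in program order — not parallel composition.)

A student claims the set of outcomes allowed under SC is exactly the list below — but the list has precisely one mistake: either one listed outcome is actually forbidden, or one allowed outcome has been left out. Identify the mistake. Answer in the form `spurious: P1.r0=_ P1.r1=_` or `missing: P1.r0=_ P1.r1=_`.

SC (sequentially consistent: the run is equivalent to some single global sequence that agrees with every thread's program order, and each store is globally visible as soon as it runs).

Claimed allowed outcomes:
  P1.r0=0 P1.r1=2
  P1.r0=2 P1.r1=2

missing: P1.r0=0 P1.r1=0

outcome vector order: (P1.r0,P1.r1)
SC (3): <0 0>; <0 2>; <2 2>
SC∖claimed = {<0 0>}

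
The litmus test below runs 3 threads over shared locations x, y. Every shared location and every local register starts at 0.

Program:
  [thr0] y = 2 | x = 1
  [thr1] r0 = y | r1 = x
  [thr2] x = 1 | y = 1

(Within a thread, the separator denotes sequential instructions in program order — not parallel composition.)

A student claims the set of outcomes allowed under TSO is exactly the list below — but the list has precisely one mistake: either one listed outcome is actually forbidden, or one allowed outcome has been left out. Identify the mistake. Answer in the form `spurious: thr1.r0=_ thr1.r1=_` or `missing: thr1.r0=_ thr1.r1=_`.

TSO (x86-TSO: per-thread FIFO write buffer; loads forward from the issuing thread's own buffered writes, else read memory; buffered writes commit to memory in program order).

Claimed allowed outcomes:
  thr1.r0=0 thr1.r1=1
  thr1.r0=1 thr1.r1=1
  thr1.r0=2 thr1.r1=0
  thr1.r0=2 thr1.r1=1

missing: thr1.r0=0 thr1.r1=0

outcome vector order: (thr1.r0,thr1.r1)
[TSO] allowed = {(0,0) (0,1) (1,1) (2,0) (2,1)}
TSO∖claimed = {(0,0)}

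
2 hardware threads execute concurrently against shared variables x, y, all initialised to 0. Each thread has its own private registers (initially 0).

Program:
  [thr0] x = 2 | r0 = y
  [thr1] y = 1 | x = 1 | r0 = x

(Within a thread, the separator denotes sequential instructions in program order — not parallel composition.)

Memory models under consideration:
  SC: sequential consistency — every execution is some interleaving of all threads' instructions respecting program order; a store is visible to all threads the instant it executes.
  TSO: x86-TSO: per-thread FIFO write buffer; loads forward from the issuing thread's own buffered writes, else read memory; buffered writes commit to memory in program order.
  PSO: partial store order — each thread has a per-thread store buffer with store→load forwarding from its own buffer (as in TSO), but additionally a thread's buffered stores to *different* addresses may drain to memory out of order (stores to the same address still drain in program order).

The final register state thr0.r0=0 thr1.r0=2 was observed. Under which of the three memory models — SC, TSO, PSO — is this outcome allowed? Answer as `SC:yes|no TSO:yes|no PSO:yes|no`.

SC:no TSO:yes PSO:yes

outcome vector order: (thr0.r0,thr1.r0)
[SC] allowed = {<0 1> <1 1> <1 2>}
[TSO] allowed = {<0 1> <0 2> <1 1> <1 2>}
[PSO] allowed = {<0 1> <0 2> <1 1> <1 2>}
target <0 2> ∈ {TSO,PSO}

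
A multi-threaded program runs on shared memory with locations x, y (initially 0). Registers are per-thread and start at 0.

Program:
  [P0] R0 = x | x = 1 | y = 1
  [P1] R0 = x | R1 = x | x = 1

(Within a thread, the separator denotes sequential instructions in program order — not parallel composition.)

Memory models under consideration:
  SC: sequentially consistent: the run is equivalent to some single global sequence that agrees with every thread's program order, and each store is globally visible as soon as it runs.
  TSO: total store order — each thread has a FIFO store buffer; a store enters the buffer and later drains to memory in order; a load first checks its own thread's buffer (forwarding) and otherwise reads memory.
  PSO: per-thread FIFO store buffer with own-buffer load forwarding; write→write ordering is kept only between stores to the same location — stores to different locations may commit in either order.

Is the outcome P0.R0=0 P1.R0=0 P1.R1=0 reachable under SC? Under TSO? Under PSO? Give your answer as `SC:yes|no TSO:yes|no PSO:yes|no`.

SC:yes TSO:yes PSO:yes

outcome vector order: (P0.R0,P1.R0,P1.R1)
[SC] allowed = {<0 0 0> <0 0 1> <0 1 1> <1 0 0>}
[TSO] allowed = {<0 0 0> <0 0 1> <0 1 1> <1 0 0>}
[PSO] allowed = {<0 0 0> <0 0 1> <0 1 1> <1 0 0>}
target <0 0 0> ∈ {SC,TSO,PSO}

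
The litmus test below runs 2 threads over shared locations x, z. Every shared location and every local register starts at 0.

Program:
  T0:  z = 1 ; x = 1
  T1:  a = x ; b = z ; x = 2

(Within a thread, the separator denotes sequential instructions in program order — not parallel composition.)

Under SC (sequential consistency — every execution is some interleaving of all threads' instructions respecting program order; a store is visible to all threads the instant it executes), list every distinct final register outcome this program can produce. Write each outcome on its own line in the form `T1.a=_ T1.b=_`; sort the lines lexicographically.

outcome vector order: (T1.a,T1.b)
|SC outcomes| = 3

T1.a=0 T1.b=0
T1.a=0 T1.b=1
T1.a=1 T1.b=1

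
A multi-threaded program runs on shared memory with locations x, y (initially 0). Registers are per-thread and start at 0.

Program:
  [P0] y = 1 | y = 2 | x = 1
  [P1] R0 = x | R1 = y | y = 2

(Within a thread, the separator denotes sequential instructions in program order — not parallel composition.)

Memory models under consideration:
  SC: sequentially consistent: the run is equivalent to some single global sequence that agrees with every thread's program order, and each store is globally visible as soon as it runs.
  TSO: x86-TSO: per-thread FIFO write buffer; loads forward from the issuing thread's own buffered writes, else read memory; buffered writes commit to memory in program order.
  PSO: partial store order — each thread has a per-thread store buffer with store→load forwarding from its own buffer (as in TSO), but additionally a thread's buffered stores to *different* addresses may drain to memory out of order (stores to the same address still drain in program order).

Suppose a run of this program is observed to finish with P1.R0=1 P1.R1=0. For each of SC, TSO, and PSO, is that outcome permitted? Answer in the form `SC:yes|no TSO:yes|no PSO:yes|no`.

SC:no TSO:no PSO:yes

outcome vector order: (P1.R0,P1.R1)
[SC] allowed = {<0 0>, <0 1>, <0 2>, <1 2>}
[TSO] allowed = {<0 0>, <0 1>, <0 2>, <1 2>}
[PSO] allowed = {<0 0>, <0 1>, <0 2>, <1 0>, <1 1>, <1 2>}
target <1 0> ∈ {PSO}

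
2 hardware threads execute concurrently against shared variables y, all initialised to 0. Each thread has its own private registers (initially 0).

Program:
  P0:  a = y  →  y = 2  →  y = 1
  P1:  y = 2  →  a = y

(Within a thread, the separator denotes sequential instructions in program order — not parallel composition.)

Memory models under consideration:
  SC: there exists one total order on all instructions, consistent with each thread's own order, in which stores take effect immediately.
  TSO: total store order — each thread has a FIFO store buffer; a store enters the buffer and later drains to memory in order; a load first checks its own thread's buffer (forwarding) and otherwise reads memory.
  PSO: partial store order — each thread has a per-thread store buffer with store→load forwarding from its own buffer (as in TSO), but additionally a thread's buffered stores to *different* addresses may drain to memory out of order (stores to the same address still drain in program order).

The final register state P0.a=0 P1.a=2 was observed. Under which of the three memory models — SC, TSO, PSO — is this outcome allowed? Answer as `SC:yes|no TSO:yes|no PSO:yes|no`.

SC:yes TSO:yes PSO:yes

outcome vector order: (P0.a,P1.a)
[SC] allowed = {(0,1), (0,2), (2,1), (2,2)}
[TSO] allowed = {(0,1), (0,2), (2,1), (2,2)}
[PSO] allowed = {(0,1), (0,2), (2,1), (2,2)}
target (0,2) ∈ {SC,TSO,PSO}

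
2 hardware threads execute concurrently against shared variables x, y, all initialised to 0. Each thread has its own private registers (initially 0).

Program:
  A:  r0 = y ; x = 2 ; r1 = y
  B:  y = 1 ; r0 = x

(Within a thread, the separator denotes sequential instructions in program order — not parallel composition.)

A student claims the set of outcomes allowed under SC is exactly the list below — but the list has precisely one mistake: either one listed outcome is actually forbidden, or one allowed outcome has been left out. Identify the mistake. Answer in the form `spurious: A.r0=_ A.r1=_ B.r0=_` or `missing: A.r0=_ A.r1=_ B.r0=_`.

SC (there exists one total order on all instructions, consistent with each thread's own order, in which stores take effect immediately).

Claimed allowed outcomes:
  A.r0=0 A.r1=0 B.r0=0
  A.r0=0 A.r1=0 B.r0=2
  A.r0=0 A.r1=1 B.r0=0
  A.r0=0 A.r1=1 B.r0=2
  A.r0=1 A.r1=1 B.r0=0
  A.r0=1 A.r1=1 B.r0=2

outcome vector order: (A.r0,A.r1,B.r0)
SC: 5 outcomes — {(0,0,2), (0,1,0), (0,1,2), (1,1,0), (1,1,2)}
claimed∖SC = {(0,0,0)}

spurious: A.r0=0 A.r1=0 B.r0=0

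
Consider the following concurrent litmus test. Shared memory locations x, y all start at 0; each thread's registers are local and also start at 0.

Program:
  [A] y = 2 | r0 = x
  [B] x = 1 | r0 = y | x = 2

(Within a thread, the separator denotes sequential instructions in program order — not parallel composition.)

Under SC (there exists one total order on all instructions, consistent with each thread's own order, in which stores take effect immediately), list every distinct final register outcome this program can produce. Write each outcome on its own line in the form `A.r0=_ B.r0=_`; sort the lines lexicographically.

A.r0=0 B.r0=2
A.r0=1 B.r0=0
A.r0=1 B.r0=2
A.r0=2 B.r0=0
A.r0=2 B.r0=2

outcome vector order: (A.r0,B.r0)
|SC outcomes| = 5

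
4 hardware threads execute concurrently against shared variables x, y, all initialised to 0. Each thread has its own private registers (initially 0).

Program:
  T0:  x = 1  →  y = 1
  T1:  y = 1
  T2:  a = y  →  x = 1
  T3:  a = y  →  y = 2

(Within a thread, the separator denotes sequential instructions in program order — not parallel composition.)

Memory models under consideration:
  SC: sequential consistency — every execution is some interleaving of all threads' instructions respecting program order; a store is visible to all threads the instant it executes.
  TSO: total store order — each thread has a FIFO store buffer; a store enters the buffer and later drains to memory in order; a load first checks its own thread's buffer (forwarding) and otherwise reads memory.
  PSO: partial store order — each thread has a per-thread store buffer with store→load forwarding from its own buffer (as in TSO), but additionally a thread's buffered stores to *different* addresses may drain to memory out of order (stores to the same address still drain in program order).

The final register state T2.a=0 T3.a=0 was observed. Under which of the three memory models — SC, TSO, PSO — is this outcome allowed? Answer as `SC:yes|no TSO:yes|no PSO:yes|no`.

outcome vector order: (T2.a,T3.a)
SC: 6 outcomes — {00 01 10 11 20 21}
TSO: 6 outcomes — {00 01 10 11 20 21}
PSO: 6 outcomes — {00 01 10 11 20 21}
target 00 ∈ {SC,TSO,PSO}

SC:yes TSO:yes PSO:yes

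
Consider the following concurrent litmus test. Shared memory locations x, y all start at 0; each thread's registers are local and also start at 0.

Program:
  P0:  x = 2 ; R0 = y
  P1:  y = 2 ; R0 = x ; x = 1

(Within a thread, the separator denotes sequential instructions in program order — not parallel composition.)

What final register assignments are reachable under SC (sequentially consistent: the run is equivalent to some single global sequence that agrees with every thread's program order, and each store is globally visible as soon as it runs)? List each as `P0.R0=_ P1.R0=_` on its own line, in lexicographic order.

outcome vector order: (P0.R0,P1.R0)
|SC outcomes| = 3

P0.R0=0 P1.R0=2
P0.R0=2 P1.R0=0
P0.R0=2 P1.R0=2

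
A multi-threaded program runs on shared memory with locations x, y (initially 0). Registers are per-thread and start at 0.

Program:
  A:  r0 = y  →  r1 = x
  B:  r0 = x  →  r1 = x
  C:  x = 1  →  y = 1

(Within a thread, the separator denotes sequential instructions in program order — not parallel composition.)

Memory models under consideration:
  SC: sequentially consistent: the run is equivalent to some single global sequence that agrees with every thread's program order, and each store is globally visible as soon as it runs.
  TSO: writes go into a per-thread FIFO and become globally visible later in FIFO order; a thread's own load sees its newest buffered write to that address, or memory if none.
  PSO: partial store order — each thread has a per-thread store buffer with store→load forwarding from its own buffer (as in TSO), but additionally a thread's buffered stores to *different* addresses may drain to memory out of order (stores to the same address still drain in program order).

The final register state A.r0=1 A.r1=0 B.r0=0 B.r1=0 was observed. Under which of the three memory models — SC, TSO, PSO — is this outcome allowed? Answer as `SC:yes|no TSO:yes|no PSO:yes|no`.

SC:no TSO:no PSO:yes

outcome vector order: (A.r0,A.r1,B.r0,B.r1)
under SC → 0/0/0/0 0/0/0/1 0/0/1/1 0/1/0/0 0/1/0/1 0/1/1/1 1/1/0/0 1/1/0/1 1/1/1/1
under TSO → 0/0/0/0 0/0/0/1 0/0/1/1 0/1/0/0 0/1/0/1 0/1/1/1 1/1/0/0 1/1/0/1 1/1/1/1
under PSO → 0/0/0/0 0/0/0/1 0/0/1/1 0/1/0/0 0/1/0/1 0/1/1/1 1/0/0/0 1/0/0/1 1/0/1/1 1/1/0/0 1/1/0/1 1/1/1/1
target 1/0/0/0 ∈ {PSO}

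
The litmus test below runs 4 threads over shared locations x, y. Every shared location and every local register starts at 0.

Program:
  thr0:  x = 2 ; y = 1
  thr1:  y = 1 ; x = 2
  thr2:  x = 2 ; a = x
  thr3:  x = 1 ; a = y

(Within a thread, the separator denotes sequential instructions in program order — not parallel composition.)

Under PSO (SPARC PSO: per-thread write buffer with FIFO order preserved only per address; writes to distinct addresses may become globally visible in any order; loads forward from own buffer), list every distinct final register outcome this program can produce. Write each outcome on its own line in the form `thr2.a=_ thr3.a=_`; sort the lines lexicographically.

outcome vector order: (thr2.a,thr3.a)
|PSO outcomes| = 4

thr2.a=1 thr3.a=0
thr2.a=1 thr3.a=1
thr2.a=2 thr3.a=0
thr2.a=2 thr3.a=1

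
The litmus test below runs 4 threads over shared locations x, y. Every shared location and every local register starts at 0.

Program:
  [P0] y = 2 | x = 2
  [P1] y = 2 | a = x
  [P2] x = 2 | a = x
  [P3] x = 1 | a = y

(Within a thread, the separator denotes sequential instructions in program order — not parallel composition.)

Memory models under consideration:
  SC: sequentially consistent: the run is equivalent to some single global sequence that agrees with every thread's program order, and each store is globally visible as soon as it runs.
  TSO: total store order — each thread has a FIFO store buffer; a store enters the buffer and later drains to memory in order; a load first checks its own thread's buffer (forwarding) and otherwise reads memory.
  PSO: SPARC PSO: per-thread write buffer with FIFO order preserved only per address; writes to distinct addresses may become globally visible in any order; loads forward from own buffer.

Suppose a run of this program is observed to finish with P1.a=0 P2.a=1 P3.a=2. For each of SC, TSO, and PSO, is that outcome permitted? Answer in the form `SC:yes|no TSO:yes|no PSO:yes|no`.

outcome vector order: (P1.a,P2.a,P3.a)
SC (10): 0/1/2 0/2/2 1/1/0 1/1/2 1/2/0 1/2/2 2/1/0 2/1/2 2/2/0 2/2/2
TSO (12): 0/1/0 0/1/2 0/2/0 0/2/2 1/1/0 1/1/2 1/2/0 1/2/2 2/1/0 2/1/2 2/2/0 2/2/2
PSO (12): 0/1/0 0/1/2 0/2/0 0/2/2 1/1/0 1/1/2 1/2/0 1/2/2 2/1/0 2/1/2 2/2/0 2/2/2
target 0/1/2 ∈ {SC,TSO,PSO}

SC:yes TSO:yes PSO:yes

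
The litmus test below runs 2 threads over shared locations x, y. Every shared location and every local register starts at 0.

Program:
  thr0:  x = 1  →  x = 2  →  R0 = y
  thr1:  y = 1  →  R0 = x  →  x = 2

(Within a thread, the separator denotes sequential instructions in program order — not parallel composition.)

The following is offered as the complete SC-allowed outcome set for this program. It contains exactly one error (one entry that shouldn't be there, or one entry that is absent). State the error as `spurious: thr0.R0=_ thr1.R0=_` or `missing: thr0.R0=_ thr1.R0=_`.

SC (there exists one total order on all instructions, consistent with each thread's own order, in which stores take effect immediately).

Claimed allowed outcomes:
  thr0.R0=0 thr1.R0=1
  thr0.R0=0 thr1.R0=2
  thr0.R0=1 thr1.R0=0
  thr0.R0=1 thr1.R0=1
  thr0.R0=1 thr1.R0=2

spurious: thr0.R0=0 thr1.R0=1

outcome vector order: (thr0.R0,thr1.R0)
SC: 4 outcomes — {<0 2>, <1 0>, <1 1>, <1 2>}
claimed∖SC = {<0 1>}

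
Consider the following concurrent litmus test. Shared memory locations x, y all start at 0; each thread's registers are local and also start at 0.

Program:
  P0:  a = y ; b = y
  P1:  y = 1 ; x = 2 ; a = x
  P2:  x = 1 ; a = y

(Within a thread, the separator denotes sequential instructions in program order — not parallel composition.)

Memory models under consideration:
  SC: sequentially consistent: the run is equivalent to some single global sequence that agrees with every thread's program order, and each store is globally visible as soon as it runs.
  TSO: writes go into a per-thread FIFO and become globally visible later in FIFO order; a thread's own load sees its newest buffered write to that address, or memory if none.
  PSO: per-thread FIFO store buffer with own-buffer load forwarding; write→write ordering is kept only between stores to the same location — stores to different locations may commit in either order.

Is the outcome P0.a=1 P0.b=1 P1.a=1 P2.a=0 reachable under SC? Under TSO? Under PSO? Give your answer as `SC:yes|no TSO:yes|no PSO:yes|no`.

outcome vector order: (P0.a,P0.b,P1.a,P2.a)
SC: 9 outcomes — {<0 0 1 1>; <0 0 2 0>; <0 0 2 1>; <0 1 1 1>; <0 1 2 0>; <0 1 2 1>; <1 1 1 1>; <1 1 2 0>; <1 1 2 1>}
TSO: 12 outcomes — {<0 0 1 0>; <0 0 1 1>; <0 0 2 0>; <0 0 2 1>; <0 1 1 0>; <0 1 1 1>; <0 1 2 0>; <0 1 2 1>; <1 1 1 0>; <1 1 1 1>; <1 1 2 0>; <1 1 2 1>}
PSO: 12 outcomes — {<0 0 1 0>; <0 0 1 1>; <0 0 2 0>; <0 0 2 1>; <0 1 1 0>; <0 1 1 1>; <0 1 2 0>; <0 1 2 1>; <1 1 1 0>; <1 1 1 1>; <1 1 2 0>; <1 1 2 1>}
target <1 1 1 0> ∈ {TSO,PSO}

SC:no TSO:yes PSO:yes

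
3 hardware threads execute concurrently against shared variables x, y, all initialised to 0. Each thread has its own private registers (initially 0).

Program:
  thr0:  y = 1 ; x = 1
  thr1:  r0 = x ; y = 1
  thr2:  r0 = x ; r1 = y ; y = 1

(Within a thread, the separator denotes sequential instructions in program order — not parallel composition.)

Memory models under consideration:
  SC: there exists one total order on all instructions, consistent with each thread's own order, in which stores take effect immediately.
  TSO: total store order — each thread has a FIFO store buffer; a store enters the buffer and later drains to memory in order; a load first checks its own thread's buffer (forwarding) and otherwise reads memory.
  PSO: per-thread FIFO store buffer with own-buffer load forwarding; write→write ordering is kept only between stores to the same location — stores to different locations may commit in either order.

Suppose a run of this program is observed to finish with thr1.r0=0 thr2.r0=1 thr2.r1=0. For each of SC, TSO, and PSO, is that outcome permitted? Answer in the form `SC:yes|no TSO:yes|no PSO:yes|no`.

outcome vector order: (thr1.r0,thr2.r0,thr2.r1)
[SC] allowed = {<0 0 0>; <0 0 1>; <0 1 1>; <1 0 0>; <1 0 1>; <1 1 1>}
[TSO] allowed = {<0 0 0>; <0 0 1>; <0 1 1>; <1 0 0>; <1 0 1>; <1 1 1>}
[PSO] allowed = {<0 0 0>; <0 0 1>; <0 1 0>; <0 1 1>; <1 0 0>; <1 0 1>; <1 1 0>; <1 1 1>}
target <0 1 0> ∈ {PSO}

SC:no TSO:no PSO:yes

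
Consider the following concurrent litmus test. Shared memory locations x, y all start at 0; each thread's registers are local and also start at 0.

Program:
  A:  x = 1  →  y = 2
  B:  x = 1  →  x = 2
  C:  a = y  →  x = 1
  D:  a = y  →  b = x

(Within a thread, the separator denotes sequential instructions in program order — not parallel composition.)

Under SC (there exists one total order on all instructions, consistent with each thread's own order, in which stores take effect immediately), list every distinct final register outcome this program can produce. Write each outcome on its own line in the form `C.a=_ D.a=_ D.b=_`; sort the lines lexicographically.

C.a=0 D.a=0 D.b=0
C.a=0 D.a=0 D.b=1
C.a=0 D.a=0 D.b=2
C.a=0 D.a=2 D.b=1
C.a=0 D.a=2 D.b=2
C.a=2 D.a=0 D.b=0
C.a=2 D.a=0 D.b=1
C.a=2 D.a=0 D.b=2
C.a=2 D.a=2 D.b=1
C.a=2 D.a=2 D.b=2

outcome vector order: (C.a,D.a,D.b)
|SC outcomes| = 10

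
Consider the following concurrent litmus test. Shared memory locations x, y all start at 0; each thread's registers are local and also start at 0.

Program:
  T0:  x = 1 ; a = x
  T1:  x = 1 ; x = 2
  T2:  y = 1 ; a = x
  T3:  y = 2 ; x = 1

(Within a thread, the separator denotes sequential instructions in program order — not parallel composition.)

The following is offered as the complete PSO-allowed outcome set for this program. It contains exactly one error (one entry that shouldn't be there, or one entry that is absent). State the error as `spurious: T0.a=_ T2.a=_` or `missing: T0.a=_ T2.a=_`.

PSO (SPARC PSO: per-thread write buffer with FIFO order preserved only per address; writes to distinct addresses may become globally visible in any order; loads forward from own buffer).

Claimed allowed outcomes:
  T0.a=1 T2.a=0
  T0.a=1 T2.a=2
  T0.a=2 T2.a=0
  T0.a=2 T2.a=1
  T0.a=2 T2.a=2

outcome vector order: (T0.a,T2.a)
PSO: 6 outcomes — {10, 11, 12, 20, 21, 22}
PSO∖claimed = {11}

missing: T0.a=1 T2.a=1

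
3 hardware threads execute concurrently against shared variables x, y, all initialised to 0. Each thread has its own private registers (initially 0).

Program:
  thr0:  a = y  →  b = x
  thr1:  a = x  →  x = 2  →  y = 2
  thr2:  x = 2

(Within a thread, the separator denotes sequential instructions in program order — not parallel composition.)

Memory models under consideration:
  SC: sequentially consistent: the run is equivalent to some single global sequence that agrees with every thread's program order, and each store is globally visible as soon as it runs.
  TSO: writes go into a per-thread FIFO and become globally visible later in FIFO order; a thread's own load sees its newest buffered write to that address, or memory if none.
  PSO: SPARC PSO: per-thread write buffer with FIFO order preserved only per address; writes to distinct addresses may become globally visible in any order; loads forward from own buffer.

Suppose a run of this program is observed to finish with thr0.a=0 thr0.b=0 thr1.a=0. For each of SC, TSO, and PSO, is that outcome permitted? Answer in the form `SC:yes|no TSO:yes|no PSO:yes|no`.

SC:yes TSO:yes PSO:yes

outcome vector order: (thr0.a,thr0.b,thr1.a)
SC (6): <0 0 0>, <0 0 2>, <0 2 0>, <0 2 2>, <2 2 0>, <2 2 2>
TSO (6): <0 0 0>, <0 0 2>, <0 2 0>, <0 2 2>, <2 2 0>, <2 2 2>
PSO (7): <0 0 0>, <0 0 2>, <0 2 0>, <0 2 2>, <2 0 0>, <2 2 0>, <2 2 2>
target <0 0 0> ∈ {SC,TSO,PSO}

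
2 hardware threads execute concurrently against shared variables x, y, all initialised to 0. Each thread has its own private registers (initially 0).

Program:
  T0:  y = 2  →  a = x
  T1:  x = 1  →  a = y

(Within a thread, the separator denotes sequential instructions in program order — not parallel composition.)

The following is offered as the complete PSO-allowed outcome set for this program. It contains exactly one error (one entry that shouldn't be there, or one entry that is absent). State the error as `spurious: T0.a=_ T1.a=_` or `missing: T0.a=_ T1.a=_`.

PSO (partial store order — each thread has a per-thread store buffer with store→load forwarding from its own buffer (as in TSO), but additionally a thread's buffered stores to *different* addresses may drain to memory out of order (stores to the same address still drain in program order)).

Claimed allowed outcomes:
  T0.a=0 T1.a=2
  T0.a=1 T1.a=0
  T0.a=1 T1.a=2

missing: T0.a=0 T1.a=0

outcome vector order: (T0.a,T1.a)
[PSO] allowed = {(0,0); (0,2); (1,0); (1,2)}
PSO∖claimed = {(0,0)}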